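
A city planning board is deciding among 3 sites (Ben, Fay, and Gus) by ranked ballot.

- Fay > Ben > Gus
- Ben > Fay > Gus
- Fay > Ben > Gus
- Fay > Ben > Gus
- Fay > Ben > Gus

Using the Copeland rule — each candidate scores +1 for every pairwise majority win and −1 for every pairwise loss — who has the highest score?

Fay

Pairwise results:
  Ben vs Fay: Fay wins 4–1.
  Ben vs Gus: Ben wins 5–0.
  Fay vs Gus: Fay wins 5–0.
Copeland scores (wins − losses):
  Ben: 1 − 1 = 0
  Fay: 2 − 0 = 2
  Gus: 0 − 2 = -2
Fay has the best Copeland score.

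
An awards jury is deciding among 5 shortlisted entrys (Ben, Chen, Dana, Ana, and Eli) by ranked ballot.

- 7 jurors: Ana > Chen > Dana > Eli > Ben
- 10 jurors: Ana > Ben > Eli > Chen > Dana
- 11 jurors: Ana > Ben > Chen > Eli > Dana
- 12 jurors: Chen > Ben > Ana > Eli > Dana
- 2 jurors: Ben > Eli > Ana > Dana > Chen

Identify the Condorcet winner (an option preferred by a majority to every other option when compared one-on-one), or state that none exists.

Ana

Head-to-head results (42 voters total):
Ben vs Chen: Ben wins 23–19.
Ben vs Dana: Ben wins 35–7.
Ben vs Ana: Ana wins 28–14.
Ben vs Eli: Ben wins 35–7.
Chen vs Dana: Chen wins 40–2.
Chen vs Ana: Ana wins 30–12.
Chen vs Eli: Chen wins 30–12.
Dana vs Ana: Ana wins 42–0.
Dana vs Eli: Eli wins 35–7.
Ana vs Eli: Ana wins 40–2.
Ana beats each rival — Ben (28–14), Chen (30–12), Dana (42–0), Eli (40–2) — so Ana is the Condorcet winner.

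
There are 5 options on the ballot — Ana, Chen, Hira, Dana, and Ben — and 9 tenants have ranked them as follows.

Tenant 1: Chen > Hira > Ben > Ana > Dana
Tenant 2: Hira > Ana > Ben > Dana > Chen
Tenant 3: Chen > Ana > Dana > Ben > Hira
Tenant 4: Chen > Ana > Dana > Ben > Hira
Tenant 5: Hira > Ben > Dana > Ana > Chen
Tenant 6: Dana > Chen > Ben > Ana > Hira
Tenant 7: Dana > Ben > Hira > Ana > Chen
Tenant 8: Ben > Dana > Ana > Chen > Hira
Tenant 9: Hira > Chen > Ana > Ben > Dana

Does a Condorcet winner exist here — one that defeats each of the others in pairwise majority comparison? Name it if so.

Head-to-head results (9 voters total):
Ana vs Chen: Chen wins 5–4.
Ana vs Hira: Hira wins 5–4.
Ana vs Dana: Ana wins 5–4.
Ana vs Ben: Ben wins 5–4.
Chen vs Hira: Chen wins 5–4.
Chen vs Dana: Dana wins 5–4.
Chen vs Ben: Chen wins 5–4.
Hira vs Dana: Dana wins 5–4.
Hira vs Ben: Ben wins 5–4.
Dana vs Ben: Ben wins 5–4.
No candidate beats all others: Ana beats Dana beats Chen beats Ana, a majority cycle.

No Condorcet winner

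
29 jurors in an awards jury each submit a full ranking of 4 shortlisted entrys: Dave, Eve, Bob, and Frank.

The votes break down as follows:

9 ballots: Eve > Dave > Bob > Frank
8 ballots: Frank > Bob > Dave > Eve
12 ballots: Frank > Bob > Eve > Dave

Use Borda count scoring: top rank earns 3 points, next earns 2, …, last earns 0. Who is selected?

Frank

Borda scores:
  Dave: 9·2 + 8·1 + 12·0 = 26
  Eve: 9·3 + 8·0 + 12·1 = 39
  Bob: 9·1 + 8·2 + 12·2 = 49
  Frank: 9·0 + 8·3 + 12·3 = 60
Frank has the highest total.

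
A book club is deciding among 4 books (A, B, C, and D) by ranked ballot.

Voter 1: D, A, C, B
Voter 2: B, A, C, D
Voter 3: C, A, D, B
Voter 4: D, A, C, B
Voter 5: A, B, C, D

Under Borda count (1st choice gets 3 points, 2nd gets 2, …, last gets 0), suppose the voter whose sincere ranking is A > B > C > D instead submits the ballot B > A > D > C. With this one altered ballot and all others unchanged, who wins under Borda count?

Borda totals with the altered ballot: A 10, B 6, C 6, D 8.
The winner is unchanged: still A.

A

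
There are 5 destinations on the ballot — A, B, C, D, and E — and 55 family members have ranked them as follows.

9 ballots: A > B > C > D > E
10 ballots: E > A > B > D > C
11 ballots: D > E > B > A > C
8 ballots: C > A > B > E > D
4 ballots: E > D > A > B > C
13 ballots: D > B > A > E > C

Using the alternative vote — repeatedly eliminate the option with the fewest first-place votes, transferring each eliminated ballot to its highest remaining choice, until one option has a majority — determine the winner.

Round 1: D 24, E 14, A 9, C 8, B 0. B has the fewest and is eliminated.
Round 2: D 24, E 14, A 9, C 8. C has the fewest and is eliminated.
Round 3: D 24, A 17, E 14. E has the fewest and is eliminated.
Round 4: D 28, A 27. D has a majority.

D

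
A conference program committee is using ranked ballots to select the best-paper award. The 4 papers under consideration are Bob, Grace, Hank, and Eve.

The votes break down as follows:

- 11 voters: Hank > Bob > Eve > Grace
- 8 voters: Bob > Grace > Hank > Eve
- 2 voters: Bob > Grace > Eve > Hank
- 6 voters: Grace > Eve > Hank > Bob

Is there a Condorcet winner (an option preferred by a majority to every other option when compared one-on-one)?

No

Head-to-head results (27 voters total):
Bob vs Grace: Bob wins 21–6.
Bob vs Hank: Hank wins 17–10.
Bob vs Eve: Bob wins 21–6.
Grace vs Hank: Grace wins 16–11.
Grace vs Eve: Grace wins 16–11.
Hank vs Eve: Hank wins 19–8.
No candidate beats all others: Bob beats Grace beats Hank beats Bob, a majority cycle.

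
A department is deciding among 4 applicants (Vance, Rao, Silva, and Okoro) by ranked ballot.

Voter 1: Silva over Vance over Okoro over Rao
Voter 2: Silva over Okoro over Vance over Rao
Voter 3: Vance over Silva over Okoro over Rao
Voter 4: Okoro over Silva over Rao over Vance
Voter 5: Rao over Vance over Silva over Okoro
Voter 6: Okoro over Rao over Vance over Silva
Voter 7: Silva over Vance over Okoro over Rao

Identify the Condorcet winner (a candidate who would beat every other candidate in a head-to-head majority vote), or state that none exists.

Head-to-head results (7 voters total):
Vance vs Rao: Vance wins 4–3.
Vance vs Silva: Silva wins 4–3.
Vance vs Okoro: Vance wins 4–3.
Rao vs Silva: Silva wins 5–2.
Rao vs Okoro: Okoro wins 6–1.
Silva vs Okoro: Silva wins 5–2.
Silva beats each rival — Vance (4–3), Rao (5–2), Okoro (5–2) — so Silva is the Condorcet winner.

Silva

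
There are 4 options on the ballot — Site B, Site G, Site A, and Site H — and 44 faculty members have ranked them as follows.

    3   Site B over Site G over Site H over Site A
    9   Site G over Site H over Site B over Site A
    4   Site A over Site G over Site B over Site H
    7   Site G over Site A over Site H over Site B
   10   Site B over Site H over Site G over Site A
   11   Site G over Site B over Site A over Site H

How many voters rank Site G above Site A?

Ballots ranking Site G above Site A: 3+9+7+10+11 = 40.
Ballots ranking Site A above Site G: 4.
So 40 of 44 voters prefer Site G to Site A.

40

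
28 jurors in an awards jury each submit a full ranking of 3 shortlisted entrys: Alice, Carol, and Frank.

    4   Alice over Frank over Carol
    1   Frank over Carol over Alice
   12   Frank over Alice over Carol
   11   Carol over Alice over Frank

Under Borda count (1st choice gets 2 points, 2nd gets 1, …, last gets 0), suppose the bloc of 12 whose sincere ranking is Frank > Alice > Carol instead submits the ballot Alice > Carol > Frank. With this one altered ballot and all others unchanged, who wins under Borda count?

Borda totals with the altered ballot: Alice 43, Carol 35, Frank 6.
The winner is unchanged: still Alice.

Alice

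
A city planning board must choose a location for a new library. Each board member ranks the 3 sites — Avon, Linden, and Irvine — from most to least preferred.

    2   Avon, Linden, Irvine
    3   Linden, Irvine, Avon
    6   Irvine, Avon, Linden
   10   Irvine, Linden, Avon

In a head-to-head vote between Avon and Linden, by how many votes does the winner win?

5

Ballots ranking Avon above Linden: 2+6 = 8.
Ballots ranking Linden above Avon: 3+10 = 13.
Linden wins 13–8, a margin of 5.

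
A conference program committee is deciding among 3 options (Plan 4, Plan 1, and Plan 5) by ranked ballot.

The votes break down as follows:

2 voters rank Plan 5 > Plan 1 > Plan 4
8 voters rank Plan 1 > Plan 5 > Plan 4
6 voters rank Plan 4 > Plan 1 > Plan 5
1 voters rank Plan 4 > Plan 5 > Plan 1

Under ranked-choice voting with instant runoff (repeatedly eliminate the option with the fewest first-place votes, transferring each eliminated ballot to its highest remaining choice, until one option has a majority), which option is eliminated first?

Round 1: Plan 1 8, Plan 4 7, Plan 5 2. Plan 5 has the fewest and is eliminated.
Round 2: Plan 1 10, Plan 4 7. Plan 1 has a majority.

Plan 5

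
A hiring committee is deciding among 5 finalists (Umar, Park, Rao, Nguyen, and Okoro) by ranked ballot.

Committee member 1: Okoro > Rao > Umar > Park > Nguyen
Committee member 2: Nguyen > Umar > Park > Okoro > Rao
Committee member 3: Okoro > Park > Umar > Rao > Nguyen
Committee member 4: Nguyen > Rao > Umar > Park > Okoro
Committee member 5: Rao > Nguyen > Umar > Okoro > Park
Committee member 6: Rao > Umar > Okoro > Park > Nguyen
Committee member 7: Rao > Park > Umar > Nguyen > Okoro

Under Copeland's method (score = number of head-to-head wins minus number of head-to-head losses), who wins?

Pairwise results:
  Umar vs Park: Umar wins 5–2.
  Umar vs Rao: Rao wins 5–2.
  Umar vs Nguyen: Umar wins 4–3.
  Umar vs Okoro: Umar wins 5–2.
  Park vs Rao: Rao wins 5–2.
  Park vs Nguyen: Park wins 4–3.
  Park vs Okoro: Okoro wins 4–3.
  Rao vs Nguyen: Rao wins 5–2.
  Rao vs Okoro: Rao wins 4–3.
  Nguyen vs Okoro: Nguyen wins 4–3.
Copeland scores (wins − losses):
  Umar: 3 − 1 = 2
  Park: 1 − 3 = -2
  Rao: 4 − 0 = 4
  Nguyen: 1 − 3 = -2
  Okoro: 1 − 3 = -2
Rao has the best Copeland score.

Rao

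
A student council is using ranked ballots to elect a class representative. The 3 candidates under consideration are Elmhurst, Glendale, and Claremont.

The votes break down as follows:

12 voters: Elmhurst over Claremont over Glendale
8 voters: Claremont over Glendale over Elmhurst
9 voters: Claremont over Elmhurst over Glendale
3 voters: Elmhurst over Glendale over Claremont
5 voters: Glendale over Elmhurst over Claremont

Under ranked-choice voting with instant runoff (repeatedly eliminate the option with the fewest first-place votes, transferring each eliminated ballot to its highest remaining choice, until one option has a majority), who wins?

Elmhurst

Round 1: Claremont 17, Elmhurst 15, Glendale 5. Glendale has the fewest and is eliminated.
Round 2: Elmhurst 20, Claremont 17. Elmhurst has a majority.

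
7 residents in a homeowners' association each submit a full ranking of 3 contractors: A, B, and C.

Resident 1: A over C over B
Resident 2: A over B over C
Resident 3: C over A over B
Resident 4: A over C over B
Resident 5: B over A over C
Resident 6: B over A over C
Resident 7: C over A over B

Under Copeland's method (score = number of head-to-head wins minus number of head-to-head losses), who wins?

A

Pairwise results:
  A vs B: A wins 5–2.
  A vs C: A wins 5–2.
  B vs C: C wins 4–3.
Copeland scores (wins − losses):
  A: 2 − 0 = 2
  B: 0 − 2 = -2
  C: 1 − 1 = 0
A has the best Copeland score.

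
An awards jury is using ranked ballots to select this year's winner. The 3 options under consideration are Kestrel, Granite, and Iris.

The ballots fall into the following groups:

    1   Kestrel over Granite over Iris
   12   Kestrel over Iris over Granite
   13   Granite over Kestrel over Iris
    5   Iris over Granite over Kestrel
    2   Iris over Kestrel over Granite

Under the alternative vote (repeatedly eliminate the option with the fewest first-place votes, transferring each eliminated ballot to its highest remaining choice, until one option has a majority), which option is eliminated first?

Iris

Round 1: Kestrel 13, Granite 13, Iris 7. Iris has the fewest and is eliminated.
Round 2: Granite 18, Kestrel 15. Granite has a majority.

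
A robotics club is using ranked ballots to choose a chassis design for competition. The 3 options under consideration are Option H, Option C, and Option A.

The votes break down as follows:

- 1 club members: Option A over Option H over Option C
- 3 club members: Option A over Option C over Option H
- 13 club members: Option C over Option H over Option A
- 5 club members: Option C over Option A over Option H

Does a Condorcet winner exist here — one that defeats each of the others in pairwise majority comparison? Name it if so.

Option C

Head-to-head results (22 voters total):
Option H vs Option C: Option C wins 21–1.
Option H vs Option A: Option H wins 13–9.
Option C vs Option A: Option C wins 18–4.
Option C beats each rival — Option H (21–1), Option A (18–4) — so Option C is the Condorcet winner.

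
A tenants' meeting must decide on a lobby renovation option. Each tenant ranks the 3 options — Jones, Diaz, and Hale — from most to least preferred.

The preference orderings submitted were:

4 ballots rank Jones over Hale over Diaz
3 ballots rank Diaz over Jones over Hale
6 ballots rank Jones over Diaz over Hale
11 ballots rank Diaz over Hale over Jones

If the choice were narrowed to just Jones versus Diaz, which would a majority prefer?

Ballots ranking Jones above Diaz: 4+6 = 10.
Ballots ranking Diaz above Jones: 3+11 = 14.
Diaz wins the head-to-head, 14–10.

Diaz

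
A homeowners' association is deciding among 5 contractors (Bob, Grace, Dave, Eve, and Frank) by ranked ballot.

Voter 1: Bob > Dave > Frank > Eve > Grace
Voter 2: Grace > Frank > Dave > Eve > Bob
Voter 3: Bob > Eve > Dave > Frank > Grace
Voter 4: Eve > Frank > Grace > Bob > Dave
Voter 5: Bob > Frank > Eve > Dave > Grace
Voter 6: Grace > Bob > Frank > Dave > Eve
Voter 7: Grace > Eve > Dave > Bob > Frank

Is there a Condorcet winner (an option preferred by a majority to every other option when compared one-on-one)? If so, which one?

None — there is no Condorcet winner

Head-to-head results (7 voters total):
Bob vs Grace: Grace wins 4–3.
Bob vs Dave: Bob wins 5–2.
Bob vs Eve: Bob wins 4–3.
Bob vs Frank: Bob wins 5–2.
Grace vs Dave: Grace wins 4–3.
Grace vs Eve: Eve wins 4–3.
Grace vs Frank: Frank wins 4–3.
Dave vs Eve: Eve wins 4–3.
Dave vs Frank: Frank wins 4–3.
Eve vs Frank: Frank wins 4–3.
No candidate beats all others: Bob beats Eve beats Grace beats Bob, a majority cycle.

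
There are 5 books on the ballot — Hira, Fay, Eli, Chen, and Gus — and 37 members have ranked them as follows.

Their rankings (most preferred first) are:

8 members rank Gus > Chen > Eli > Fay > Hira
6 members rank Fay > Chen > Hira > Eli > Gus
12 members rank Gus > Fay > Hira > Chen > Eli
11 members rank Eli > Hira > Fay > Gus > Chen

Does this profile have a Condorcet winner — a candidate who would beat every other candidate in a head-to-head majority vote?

Yes

Head-to-head results (37 voters total):
Hira vs Fay: Fay wins 26–11.
Hira vs Eli: Eli wins 19–18.
Hira vs Chen: Hira wins 23–14.
Hira vs Gus: Gus wins 20–17.
Fay vs Eli: Eli wins 19–18.
Fay vs Chen: Fay wins 29–8.
Fay vs Gus: Gus wins 20–17.
Eli vs Chen: Chen wins 26–11.
Eli vs Gus: Gus wins 20–17.
Chen vs Gus: Gus wins 31–6.
Gus beats each rival — Hira (20–17), Fay (20–17), Eli (20–17), Chen (31–6) — so Gus is the Condorcet winner.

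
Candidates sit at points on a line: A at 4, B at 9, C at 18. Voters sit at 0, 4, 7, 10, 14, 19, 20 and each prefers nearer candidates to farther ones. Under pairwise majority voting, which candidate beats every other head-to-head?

With single-peaked preferences on a line, the Condorcet winner is the candidate closest to the median voter.
The median voter (position 10) is closest to B at 9.
Check: B vs C — voters closer to B: 4 of 7.

B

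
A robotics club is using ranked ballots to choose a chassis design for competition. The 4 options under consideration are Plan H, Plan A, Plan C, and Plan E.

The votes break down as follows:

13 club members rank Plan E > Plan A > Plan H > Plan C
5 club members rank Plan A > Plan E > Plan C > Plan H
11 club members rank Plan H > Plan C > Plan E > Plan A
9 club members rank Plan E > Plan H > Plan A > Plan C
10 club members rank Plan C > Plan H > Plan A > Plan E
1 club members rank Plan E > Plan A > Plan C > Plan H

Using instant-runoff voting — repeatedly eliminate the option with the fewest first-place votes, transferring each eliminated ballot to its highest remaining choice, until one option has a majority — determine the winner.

Plan E

Round 1: Plan E 23, Plan H 11, Plan C 10, Plan A 5. Plan A has the fewest and is eliminated.
Round 2: Plan E 28, Plan H 11, Plan C 10. Plan E has a majority.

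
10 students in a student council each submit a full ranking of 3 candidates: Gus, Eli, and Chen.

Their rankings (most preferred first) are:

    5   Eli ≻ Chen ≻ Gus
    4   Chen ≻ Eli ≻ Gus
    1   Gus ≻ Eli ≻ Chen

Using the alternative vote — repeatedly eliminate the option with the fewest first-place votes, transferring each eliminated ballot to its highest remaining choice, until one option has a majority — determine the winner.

Eli

Round 1: Eli 5, Chen 4, Gus 1. Gus has the fewest and is eliminated.
Round 2: Eli 6, Chen 4. Eli has a majority.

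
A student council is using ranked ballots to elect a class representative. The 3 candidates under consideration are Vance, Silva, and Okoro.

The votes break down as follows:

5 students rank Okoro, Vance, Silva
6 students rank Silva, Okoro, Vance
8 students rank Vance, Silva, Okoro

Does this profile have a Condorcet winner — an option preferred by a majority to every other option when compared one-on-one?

No

Head-to-head results (19 voters total):
Vance vs Silva: Vance wins 13–6.
Vance vs Okoro: Okoro wins 11–8.
Silva vs Okoro: Silva wins 14–5.
No candidate beats all others: Vance beats Silva beats Okoro beats Vance, a majority cycle.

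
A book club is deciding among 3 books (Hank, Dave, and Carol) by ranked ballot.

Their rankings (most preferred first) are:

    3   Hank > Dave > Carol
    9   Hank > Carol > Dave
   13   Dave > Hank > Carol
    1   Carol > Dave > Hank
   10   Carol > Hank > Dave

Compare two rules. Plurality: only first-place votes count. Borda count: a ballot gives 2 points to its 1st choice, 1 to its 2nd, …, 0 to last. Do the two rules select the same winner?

Plurality first-place counts: Hank 12, Dave 13, Carol 11 → Dave.
Borda totals: Hank 47, Dave 30, Carol 31 → Hank.
The two rules disagree: plurality picks Dave, Borda picks Hank.

No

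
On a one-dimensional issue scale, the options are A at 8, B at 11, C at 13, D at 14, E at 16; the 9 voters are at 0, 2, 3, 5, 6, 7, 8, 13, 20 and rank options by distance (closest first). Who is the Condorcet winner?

A

With single-peaked preferences on a line, the Condorcet winner is the candidate closest to the median voter.
The median voter (position 6) is closest to A at 8.
Check: A vs C — voters closer to A: 7 of 9.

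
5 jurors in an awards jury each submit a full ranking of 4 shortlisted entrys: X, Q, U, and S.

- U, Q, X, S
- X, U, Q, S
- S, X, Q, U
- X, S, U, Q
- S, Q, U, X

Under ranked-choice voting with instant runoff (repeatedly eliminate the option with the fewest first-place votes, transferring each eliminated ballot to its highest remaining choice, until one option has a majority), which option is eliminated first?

Q

Round 1: X 2, S 2, U 1, Q 0. Q has the fewest and is eliminated.
Round 2: X 2, S 2, U 1. U has the fewest and is eliminated.
Round 3: X 3, S 2. X has a majority.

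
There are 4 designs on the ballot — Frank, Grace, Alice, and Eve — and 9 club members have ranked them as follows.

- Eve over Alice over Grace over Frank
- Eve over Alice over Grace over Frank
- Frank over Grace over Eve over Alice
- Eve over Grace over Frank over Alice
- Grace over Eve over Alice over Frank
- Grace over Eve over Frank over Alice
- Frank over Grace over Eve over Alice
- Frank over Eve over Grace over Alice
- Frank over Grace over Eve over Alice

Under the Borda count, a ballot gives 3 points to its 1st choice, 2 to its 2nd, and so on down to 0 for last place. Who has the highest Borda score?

Eve

Borda scores:
  Frank: 0 + 0 + 3 + 1 + 0 + 1 + 3 + 3 + 3 = 14
  Grace: 1 + 1 + 2 + 2 + 3 + 3 + 2 + 1 + 2 = 17
  Alice: 2 + 2 + 0 + 0 + 1 + 0 + 0 + 0 + 0 = 5
  Eve: 3 + 3 + 1 + 3 + 2 + 2 + 1 + 2 + 1 = 18
Eve has the highest total.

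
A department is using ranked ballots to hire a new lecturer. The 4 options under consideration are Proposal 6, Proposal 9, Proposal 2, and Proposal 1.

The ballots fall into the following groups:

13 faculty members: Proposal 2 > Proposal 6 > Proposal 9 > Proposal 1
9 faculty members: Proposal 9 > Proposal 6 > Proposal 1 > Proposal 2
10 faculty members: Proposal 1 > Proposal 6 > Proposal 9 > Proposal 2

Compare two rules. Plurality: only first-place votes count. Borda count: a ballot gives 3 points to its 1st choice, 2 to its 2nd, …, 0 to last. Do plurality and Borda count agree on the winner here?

Plurality first-place counts: Proposal 6 0, Proposal 9 9, Proposal 2 13, Proposal 1 10 → Proposal 2.
Borda totals: Proposal 6 64, Proposal 9 50, Proposal 2 39, Proposal 1 39 → Proposal 6.
The two rules disagree: plurality picks Proposal 2, Borda picks Proposal 6.

No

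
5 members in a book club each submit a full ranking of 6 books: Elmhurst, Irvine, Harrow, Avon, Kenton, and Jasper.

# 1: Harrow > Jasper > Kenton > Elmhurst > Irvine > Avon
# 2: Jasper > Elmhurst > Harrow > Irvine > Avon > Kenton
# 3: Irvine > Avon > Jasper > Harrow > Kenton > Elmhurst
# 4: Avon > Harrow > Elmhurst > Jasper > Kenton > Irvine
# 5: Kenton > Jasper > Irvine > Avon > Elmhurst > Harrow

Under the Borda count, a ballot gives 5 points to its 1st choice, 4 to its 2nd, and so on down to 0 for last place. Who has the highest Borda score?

Borda scores:
  Elmhurst: 2 + 4 + 0 + 3 + 1 = 10
  Irvine: 1 + 2 + 5 + 0 + 3 = 11
  Harrow: 5 + 3 + 2 + 4 + 0 = 14
  Avon: 0 + 1 + 4 + 5 + 2 = 12
  Kenton: 3 + 0 + 1 + 1 + 5 = 10
  Jasper: 4 + 5 + 3 + 2 + 4 = 18
Jasper has the highest total.

Jasper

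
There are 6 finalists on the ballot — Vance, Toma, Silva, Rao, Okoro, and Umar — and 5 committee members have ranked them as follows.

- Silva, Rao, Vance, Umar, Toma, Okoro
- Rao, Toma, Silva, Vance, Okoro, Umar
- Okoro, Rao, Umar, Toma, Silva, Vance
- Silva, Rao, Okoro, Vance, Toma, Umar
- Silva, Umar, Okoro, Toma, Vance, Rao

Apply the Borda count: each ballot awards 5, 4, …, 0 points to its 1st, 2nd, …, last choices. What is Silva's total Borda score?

19

Borda scores:
  Vance: 3 + 2 + 0 + 2 + 1 = 8
  Toma: 1 + 4 + 2 + 1 + 2 = 10
  Silva: 5 + 3 + 1 + 5 + 5 = 19
  Rao: 4 + 5 + 4 + 4 + 0 = 17
  Okoro: 0 + 1 + 5 + 3 + 3 = 12
  Umar: 2 + 0 + 3 + 0 + 4 = 9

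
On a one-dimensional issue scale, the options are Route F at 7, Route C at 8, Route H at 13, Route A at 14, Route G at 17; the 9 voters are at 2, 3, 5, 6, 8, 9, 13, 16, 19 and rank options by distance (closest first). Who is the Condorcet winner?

Route C

With single-peaked preferences on a line, the Condorcet winner is the candidate closest to the median voter.
The median voter (position 8) is closest to Route C at 8.
Check: Route C vs Route A — voters closer to Route C: 6 of 9.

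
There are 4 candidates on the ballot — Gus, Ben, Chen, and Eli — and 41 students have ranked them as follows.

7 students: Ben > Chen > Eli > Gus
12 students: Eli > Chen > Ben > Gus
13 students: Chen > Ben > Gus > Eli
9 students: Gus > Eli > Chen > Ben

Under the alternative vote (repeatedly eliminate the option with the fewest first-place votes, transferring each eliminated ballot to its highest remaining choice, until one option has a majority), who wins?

Round 1: Chen 13, Eli 12, Gus 9, Ben 7. Ben has the fewest and is eliminated.
Round 2: Chen 20, Eli 12, Gus 9. Gus has the fewest and is eliminated.
Round 3: Eli 21, Chen 20. Eli has a majority.

Eli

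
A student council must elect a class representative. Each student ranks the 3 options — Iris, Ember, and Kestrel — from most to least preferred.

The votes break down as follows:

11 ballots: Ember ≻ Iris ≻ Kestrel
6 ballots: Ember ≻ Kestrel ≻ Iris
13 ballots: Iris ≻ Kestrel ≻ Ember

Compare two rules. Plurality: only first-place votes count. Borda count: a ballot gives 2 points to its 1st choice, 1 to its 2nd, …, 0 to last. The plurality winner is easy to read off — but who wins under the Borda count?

Plurality first-place counts: Iris 13, Ember 17, Kestrel 0 → Ember.
Borda totals: Iris 37, Ember 34, Kestrel 19 → Iris.

Iris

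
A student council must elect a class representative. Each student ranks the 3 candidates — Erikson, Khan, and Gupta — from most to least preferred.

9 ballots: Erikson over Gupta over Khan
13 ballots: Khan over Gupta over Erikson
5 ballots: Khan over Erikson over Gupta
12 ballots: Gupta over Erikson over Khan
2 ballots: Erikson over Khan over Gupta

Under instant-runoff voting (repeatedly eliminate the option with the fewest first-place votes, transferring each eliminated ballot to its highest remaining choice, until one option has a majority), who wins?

Gupta

Round 1: Khan 18, Gupta 12, Erikson 11. Erikson has the fewest and is eliminated.
Round 2: Gupta 21, Khan 20. Gupta has a majority.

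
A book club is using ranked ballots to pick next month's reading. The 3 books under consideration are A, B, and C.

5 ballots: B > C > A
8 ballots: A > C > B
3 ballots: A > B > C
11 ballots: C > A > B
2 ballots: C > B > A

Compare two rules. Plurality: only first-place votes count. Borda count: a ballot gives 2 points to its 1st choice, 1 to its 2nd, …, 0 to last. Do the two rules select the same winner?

Yes

Plurality first-place counts: A 11, B 5, C 13 → C.
Borda totals: A 33, B 15, C 39 → C.
The two rules agree on C.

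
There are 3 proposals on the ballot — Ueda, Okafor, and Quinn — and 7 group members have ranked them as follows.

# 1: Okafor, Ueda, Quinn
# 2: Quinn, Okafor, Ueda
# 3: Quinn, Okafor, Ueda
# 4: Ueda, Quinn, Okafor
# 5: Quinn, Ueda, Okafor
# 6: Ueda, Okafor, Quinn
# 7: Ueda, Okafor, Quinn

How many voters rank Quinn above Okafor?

4

Ballots ranking Quinn above Okafor: 4.
Ballots ranking Okafor above Quinn: 3.
So 4 of 7 voters prefer Quinn to Okafor.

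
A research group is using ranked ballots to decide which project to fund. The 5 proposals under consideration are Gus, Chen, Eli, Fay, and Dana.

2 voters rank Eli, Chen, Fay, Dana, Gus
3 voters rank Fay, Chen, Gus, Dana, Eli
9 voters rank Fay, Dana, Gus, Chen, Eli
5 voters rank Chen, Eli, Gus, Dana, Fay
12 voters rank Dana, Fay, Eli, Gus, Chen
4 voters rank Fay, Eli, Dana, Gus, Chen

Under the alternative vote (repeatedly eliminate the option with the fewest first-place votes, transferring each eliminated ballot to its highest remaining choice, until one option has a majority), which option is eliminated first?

Gus

Round 1: Fay 16, Dana 12, Chen 5, Eli 2, Gus 0. Gus has the fewest and is eliminated.
Round 2: Fay 16, Dana 12, Chen 5, Eli 2. Eli has the fewest and is eliminated.
Round 3: Fay 16, Dana 12, Chen 7. Chen has the fewest and is eliminated.
Round 4: Fay 18, Dana 17. Fay has a majority.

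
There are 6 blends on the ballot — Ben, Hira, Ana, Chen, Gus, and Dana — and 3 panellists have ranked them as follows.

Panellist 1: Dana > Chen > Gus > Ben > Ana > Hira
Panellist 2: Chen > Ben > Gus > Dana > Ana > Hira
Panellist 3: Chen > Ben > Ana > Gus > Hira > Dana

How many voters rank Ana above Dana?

Ballots ranking Ana above Dana: 1.
Ballots ranking Dana above Ana: 2.
So 1 of 3 voters prefer Ana to Dana.

1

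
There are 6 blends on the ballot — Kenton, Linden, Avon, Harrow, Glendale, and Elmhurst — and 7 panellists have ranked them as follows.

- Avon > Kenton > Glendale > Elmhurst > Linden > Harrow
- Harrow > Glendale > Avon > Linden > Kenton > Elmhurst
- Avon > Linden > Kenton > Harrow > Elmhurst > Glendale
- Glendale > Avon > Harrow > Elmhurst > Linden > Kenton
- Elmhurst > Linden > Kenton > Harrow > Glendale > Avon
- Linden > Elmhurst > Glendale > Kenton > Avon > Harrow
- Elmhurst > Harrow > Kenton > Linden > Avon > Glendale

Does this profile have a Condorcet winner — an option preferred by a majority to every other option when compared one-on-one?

No

Head-to-head results (7 voters total):
Kenton vs Linden: Linden wins 5–2.
Kenton vs Avon: Avon wins 4–3.
Kenton vs Harrow: Kenton wins 4–3.
Kenton vs Glendale: Kenton wins 4–3.
Kenton vs Elmhurst: Elmhurst wins 4–3.
Linden vs Avon: Avon wins 4–3.
Linden vs Harrow: Linden wins 4–3.
Linden vs Glendale: Linden wins 4–3.
Linden vs Elmhurst: Elmhurst wins 4–3.
Avon vs Harrow: Avon wins 4–3.
Avon vs Glendale: Glendale wins 4–3.
Avon vs Elmhurst: Avon wins 4–3.
Harrow vs Glendale: Harrow wins 4–3.
Harrow vs Elmhurst: Elmhurst wins 4–3.
Glendale vs Elmhurst: Elmhurst wins 4–3.
No candidate beats all others: Kenton beats Glendale beats Avon beats Kenton, a majority cycle.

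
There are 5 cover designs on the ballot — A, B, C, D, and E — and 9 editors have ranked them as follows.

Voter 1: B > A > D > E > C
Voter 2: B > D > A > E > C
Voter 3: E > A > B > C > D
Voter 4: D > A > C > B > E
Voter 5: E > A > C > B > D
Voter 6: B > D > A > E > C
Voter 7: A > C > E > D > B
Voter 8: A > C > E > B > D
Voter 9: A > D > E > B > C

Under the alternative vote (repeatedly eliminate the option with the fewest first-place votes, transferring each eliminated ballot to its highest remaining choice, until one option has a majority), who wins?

A

Round 1: A 3, B 3, E 2, D 1, C 0. C has the fewest and is eliminated.
Round 2: A 3, B 3, E 2, D 1. D has the fewest and is eliminated.
Round 3: A 4, B 3, E 2. E has the fewest and is eliminated.
Round 4: A 6, B 3. A has a majority.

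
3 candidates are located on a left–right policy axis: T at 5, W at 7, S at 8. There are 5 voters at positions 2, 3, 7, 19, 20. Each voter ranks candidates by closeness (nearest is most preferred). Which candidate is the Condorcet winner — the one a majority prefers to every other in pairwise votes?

W

With single-peaked preferences on a line, the Condorcet winner is the candidate closest to the median voter.
The median voter (position 7) is closest to W at 7.
Check: W vs S — voters closer to W: 3 of 5.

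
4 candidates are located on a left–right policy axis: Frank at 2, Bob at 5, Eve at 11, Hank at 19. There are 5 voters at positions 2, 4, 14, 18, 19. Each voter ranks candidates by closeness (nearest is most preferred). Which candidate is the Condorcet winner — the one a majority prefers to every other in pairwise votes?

With single-peaked preferences on a line, the Condorcet winner is the candidate closest to the median voter.
The median voter (position 14) is closest to Eve at 11.
Check: Eve vs Hank — voters closer to Eve: 3 of 5.

Eve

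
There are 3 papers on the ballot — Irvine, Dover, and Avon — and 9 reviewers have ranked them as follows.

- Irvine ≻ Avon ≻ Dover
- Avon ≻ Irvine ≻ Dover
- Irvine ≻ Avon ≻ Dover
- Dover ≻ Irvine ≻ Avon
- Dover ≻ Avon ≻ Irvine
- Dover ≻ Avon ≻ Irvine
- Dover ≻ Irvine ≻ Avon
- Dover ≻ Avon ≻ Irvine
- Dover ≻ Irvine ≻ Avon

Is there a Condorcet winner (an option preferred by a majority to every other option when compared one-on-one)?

Head-to-head results (9 voters total):
Irvine vs Dover: Dover wins 6–3.
Irvine vs Avon: Irvine wins 5–4.
Dover vs Avon: Dover wins 6–3.
Dover beats each rival — Irvine (6–3), Avon (6–3) — so Dover is the Condorcet winner.

Yes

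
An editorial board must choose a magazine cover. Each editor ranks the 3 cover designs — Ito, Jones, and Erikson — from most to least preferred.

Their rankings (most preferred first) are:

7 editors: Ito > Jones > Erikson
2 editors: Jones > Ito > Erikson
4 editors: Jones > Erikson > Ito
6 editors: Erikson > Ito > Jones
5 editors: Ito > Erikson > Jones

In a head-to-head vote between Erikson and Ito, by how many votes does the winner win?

Ballots ranking Erikson above Ito: 4+6 = 10.
Ballots ranking Ito above Erikson: 7+2+5 = 14.
Ito wins 14–10, a margin of 4.

4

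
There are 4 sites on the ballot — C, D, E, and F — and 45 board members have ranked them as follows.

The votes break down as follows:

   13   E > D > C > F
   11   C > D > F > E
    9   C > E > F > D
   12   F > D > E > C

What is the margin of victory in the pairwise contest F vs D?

3

Ballots ranking F above D: 9+12 = 21.
Ballots ranking D above F: 13+11 = 24.
D wins 24–21, a margin of 3.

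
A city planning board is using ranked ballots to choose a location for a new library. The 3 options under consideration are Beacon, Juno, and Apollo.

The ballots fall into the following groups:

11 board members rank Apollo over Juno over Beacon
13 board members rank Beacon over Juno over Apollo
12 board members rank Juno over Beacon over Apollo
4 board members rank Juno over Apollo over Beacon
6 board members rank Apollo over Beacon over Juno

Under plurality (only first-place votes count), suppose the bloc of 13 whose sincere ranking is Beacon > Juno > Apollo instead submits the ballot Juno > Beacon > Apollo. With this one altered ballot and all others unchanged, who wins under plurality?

First-place totals with the altered ballot: Beacon 0, Juno 29, Apollo 17.
The switch changes the winner from Apollo to Juno.

Juno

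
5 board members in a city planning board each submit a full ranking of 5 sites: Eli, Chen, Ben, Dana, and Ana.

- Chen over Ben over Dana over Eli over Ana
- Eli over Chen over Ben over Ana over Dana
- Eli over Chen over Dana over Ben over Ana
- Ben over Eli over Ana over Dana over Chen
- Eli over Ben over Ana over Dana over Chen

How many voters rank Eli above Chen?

4

Ballots ranking Eli above Chen: 4.
Ballots ranking Chen above Eli: 1.
So 4 of 5 voters prefer Eli to Chen.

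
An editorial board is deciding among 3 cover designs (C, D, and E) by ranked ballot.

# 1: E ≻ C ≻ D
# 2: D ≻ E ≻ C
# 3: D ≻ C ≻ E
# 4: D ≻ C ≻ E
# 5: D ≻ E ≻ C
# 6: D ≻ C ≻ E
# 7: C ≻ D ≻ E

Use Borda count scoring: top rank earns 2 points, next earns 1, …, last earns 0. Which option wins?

D

Borda scores:
  C: 1 + 0 + 1 + 1 + 0 + 1 + 2 = 6
  D: 0 + 2 + 2 + 2 + 2 + 2 + 1 = 11
  E: 2 + 1 + 0 + 0 + 1 + 0 + 0 = 4
D has the highest total.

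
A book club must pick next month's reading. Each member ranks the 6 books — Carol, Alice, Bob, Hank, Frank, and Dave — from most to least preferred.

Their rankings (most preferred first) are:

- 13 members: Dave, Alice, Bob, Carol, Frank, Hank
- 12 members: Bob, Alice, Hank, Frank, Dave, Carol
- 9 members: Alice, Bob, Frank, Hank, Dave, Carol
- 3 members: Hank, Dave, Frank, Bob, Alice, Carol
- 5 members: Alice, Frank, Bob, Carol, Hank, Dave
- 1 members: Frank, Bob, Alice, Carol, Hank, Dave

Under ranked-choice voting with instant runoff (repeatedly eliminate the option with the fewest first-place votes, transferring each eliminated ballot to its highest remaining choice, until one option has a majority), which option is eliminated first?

Carol

Round 1: Alice 14, Dave 13, Bob 12, Hank 3, Frank 1, Carol 0. Carol has the fewest and is eliminated.
Round 2: Alice 14, Dave 13, Bob 12, Hank 3, Frank 1. Frank has the fewest and is eliminated.
Round 3: Alice 14, Bob 13, Dave 13, Hank 3. Hank has the fewest and is eliminated.
Round 4: Dave 16, Alice 14, Bob 13. Bob has the fewest and is eliminated.
Round 5: Alice 27, Dave 16. Alice has a majority.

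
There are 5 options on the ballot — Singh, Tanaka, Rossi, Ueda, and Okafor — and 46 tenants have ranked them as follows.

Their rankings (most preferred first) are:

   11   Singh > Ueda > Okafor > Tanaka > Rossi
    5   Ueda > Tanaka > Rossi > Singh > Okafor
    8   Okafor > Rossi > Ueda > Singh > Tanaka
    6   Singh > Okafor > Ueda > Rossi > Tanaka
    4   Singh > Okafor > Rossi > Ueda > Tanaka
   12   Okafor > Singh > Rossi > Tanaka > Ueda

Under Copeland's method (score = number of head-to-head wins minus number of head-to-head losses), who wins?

Singh

Pairwise results:
  Singh vs Tanaka: Singh wins 41–5.
  Singh vs Rossi: Singh wins 33–13.
  Singh vs Ueda: Singh wins 33–13.
  Singh vs Okafor: Singh wins 26–20.
  Tanaka vs Rossi: Rossi wins 30–16.
  Tanaka vs Ueda: Ueda wins 34–12.
  Tanaka vs Okafor: Okafor wins 41–5.
  Rossi vs Ueda: Rossi wins 24–22.
  Rossi vs Okafor: Okafor wins 41–5.
  Ueda vs Okafor: Okafor wins 30–16.
Copeland scores (wins − losses):
  Singh: 4 − 0 = 4
  Tanaka: 0 − 4 = -4
  Rossi: 2 − 2 = 0
  Ueda: 1 − 3 = -2
  Okafor: 3 − 1 = 2
Singh has the best Copeland score.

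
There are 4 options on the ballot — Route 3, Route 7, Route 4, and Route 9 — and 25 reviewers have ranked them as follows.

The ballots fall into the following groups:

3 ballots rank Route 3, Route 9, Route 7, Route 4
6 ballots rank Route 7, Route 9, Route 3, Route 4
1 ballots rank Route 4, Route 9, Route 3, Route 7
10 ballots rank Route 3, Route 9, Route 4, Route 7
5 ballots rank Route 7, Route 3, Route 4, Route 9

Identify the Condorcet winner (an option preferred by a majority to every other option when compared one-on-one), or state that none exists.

Head-to-head results (25 voters total):
Route 3 vs Route 7: Route 3 wins 14–11.
Route 3 vs Route 4: Route 3 wins 24–1.
Route 3 vs Route 9: Route 3 wins 18–7.
Route 7 vs Route 4: Route 7 wins 14–11.
Route 7 vs Route 9: Route 9 wins 14–11.
Route 4 vs Route 9: Route 9 wins 19–6.
Route 3 beats each rival — Route 7 (14–11), Route 4 (24–1), Route 9 (18–7) — so Route 3 is the Condorcet winner.

Route 3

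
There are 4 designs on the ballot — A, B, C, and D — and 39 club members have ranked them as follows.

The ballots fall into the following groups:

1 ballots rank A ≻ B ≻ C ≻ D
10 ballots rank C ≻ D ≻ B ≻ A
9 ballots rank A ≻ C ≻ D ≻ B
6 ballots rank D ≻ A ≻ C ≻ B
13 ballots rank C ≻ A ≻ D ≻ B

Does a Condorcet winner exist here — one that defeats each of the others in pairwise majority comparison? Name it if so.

C

Head-to-head results (39 voters total):
A vs B: A wins 29–10.
A vs C: C wins 23–16.
A vs D: A wins 23–16.
B vs C: C wins 38–1.
B vs D: D wins 38–1.
C vs D: C wins 33–6.
C beats each rival — A (23–16), B (38–1), D (33–6) — so C is the Condorcet winner.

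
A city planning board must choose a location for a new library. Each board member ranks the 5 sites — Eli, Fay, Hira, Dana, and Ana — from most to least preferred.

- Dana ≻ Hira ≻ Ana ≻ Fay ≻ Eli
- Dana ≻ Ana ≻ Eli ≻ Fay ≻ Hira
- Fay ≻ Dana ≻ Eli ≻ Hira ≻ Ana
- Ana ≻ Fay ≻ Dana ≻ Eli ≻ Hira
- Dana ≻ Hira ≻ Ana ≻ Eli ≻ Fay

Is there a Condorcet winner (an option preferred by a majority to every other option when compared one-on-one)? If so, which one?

Head-to-head results (5 voters total):
Eli vs Fay: Fay wins 3–2.
Eli vs Hira: Eli wins 3–2.
Eli vs Dana: Dana wins 5–0.
Eli vs Ana: Ana wins 4–1.
Fay vs Hira: Fay wins 3–2.
Fay vs Dana: Dana wins 3–2.
Fay vs Ana: Ana wins 4–1.
Hira vs Dana: Dana wins 5–0.
Hira vs Ana: Hira wins 3–2.
Dana vs Ana: Dana wins 4–1.
Dana beats each rival — Eli (5–0), Fay (3–2), Hira (5–0), Ana (4–1) — so Dana is the Condorcet winner.

Dana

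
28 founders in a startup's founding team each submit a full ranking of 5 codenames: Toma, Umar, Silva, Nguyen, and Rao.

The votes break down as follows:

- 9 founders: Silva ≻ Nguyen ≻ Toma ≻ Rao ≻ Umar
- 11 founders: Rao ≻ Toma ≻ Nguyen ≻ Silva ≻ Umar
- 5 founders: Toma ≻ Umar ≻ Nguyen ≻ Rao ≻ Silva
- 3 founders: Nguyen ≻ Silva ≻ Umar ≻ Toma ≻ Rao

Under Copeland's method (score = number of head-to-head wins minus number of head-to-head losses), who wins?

Pairwise results:
  Toma vs Umar: Toma wins 25–3.
  Toma vs Silva: Toma wins 16–12.
  Toma vs Nguyen: Toma wins 16–12.
  Toma vs Rao: Toma wins 17–11.
  Umar vs Silva: Silva wins 23–5.
  Umar vs Nguyen: Nguyen wins 23–5.
  Umar vs Rao: Rao wins 20–8.
  Silva vs Nguyen: Nguyen wins 19–9.
  Silva vs Rao: Rao wins 16–12.
  Nguyen vs Rao: Nguyen wins 17–11.
Copeland scores (wins − losses):
  Toma: 4 − 0 = 4
  Umar: 0 − 4 = -4
  Silva: 1 − 3 = -2
  Nguyen: 3 − 1 = 2
  Rao: 2 − 2 = 0
Toma has the best Copeland score.

Toma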